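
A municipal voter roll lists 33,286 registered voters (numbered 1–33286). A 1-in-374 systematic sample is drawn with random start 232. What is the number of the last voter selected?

k = 374
89th selection = r + (89−1)·k = 232 + 88×374 = 232 + 32912 = 33144

33144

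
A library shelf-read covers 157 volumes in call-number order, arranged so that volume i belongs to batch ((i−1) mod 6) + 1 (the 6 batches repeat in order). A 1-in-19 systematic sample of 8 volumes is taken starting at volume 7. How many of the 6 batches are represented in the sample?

6

Consecutive selections differ by k = 19, so their batch numbers differ by 19 mod 6 = 1.
gcd(19, 6) = 1, so the sample visits 6/1 = 6 distinct residues mod 6.
Start 7 is batch 1; the batches hit are 1, 2, 3, 4, 5, 6.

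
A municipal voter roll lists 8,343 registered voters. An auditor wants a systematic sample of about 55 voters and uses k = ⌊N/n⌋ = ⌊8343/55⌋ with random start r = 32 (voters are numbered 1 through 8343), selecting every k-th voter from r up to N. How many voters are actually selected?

k = ⌊8343/55⌋ = 151
Achieved size = ⌊(8343 − 32)/151⌋ + 1 = ⌊8311/151⌋ + 1 = 55 + 1 = 56
(last selection: 32 + 55×151 = 8337 ≤ 8343; next would be 8488 > 8343)

56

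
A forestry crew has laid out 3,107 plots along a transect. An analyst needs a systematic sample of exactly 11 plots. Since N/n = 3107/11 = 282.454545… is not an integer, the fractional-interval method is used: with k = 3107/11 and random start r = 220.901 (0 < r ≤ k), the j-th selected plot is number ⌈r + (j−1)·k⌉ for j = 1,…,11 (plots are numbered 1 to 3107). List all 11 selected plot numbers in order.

j=1: r + 0k = 220.901 → ⌈·⌉ = 221
j=2: r + 1k = 503.355545… → ⌈·⌉ = 504
j=3: r + 2k = 785.810090… → ⌈·⌉ = 786
j=4: r + 3k = 1068.264636… → ⌈·⌉ = 1069
j=5: r + 4k = 1350.719181… → ⌈·⌉ = 1351
j=6: r + 5k = 1633.173727… → ⌈·⌉ = 1634
j=7: r + 6k = 1915.628272… → ⌈·⌉ = 1916
j=8: r + 7k = 2198.082818… → ⌈·⌉ = 2199
j=9: r + 8k = 2480.537363… → ⌈·⌉ = 2481
j=10: r + 9k = 2762.991909… → ⌈·⌉ = 2763
j=11: r + 10k = 3045.446454… → ⌈·⌉ = 3046

221, 504, 786, 1069, 1351, 1634, 1916, 2199, 2481, 2763, 3046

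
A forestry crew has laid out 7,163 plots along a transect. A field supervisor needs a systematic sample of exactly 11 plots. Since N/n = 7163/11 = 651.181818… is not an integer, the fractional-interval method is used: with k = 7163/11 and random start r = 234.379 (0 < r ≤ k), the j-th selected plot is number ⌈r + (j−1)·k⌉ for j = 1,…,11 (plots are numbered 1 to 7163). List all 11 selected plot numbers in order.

235, 886, 1537, 2188, 2840, 3491, 4142, 4793, 5444, 6096, 6747

j=1: r + 0k = 234.379 → ⌈·⌉ = 235
j=2: r + 1k = 885.560818… → ⌈·⌉ = 886
j=3: r + 2k = 1536.742636… → ⌈·⌉ = 1537
j=4: r + 3k = 2187.924454… → ⌈·⌉ = 2188
j=5: r + 4k = 2839.106272… → ⌈·⌉ = 2840
j=6: r + 5k = 3490.288090… → ⌈·⌉ = 3491
j=7: r + 6k = 4141.469909… → ⌈·⌉ = 4142
j=8: r + 7k = 4792.651727… → ⌈·⌉ = 4793
j=9: r + 8k = 5443.833545… → ⌈·⌉ = 5444
j=10: r + 9k = 6095.015363… → ⌈·⌉ = 6096
j=11: r + 10k = 6746.197181… → ⌈·⌉ = 6747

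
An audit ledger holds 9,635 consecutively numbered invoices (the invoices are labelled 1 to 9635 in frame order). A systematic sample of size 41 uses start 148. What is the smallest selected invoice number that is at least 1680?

k = 9635/41 = 235
Steps past start: ⌈(1680 − 148)/235⌉ = ⌈1532/235⌉ = 7
Selected invoice: 148 + 7×235 = 1793

1793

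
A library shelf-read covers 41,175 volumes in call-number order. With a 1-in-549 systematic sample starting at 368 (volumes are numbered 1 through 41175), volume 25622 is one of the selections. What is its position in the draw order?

47

k = 549
position = (25622 − 368)/549 + 1 = 25254/549 + 1 = 46 + 1 = 47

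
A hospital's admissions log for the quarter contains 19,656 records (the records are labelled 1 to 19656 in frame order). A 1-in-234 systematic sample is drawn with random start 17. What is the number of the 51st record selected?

k = 234
51st selection = r + (51−1)·k = 17 + 50×234 = 17 + 11700 = 11717

11717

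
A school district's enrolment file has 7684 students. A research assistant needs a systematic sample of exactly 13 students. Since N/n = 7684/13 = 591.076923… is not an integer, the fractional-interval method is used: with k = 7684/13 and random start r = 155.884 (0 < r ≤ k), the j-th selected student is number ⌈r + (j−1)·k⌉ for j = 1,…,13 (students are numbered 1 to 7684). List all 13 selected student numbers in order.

j=1: r + 0k = 155.884 → ⌈·⌉ = 156
j=2: r + 1k = 746.960923… → ⌈·⌉ = 747
j=3: r + 2k = 1338.037846… → ⌈·⌉ = 1339
j=4: r + 3k = 1929.114769… → ⌈·⌉ = 1930
j=5: r + 4k = 2520.191692… → ⌈·⌉ = 2521
j=6: r + 5k = 3111.268615… → ⌈·⌉ = 3112
j=7: r + 6k = 3702.345538… → ⌈·⌉ = 3703
j=8: r + 7k = 4293.422461… → ⌈·⌉ = 4294
j=9: r + 8k = 4884.499384… → ⌈·⌉ = 4885
j=10: r + 9k = 5475.576307… → ⌈·⌉ = 5476
j=11: r + 10k = 6066.653230… → ⌈·⌉ = 6067
j=12: r + 11k = 6657.730153… → ⌈·⌉ = 6658
j=13: r + 12k = 7248.807076… → ⌈·⌉ = 7249

156, 747, 1339, 1930, 2521, 3112, 3703, 4294, 4885, 5476, 6067, 6658, 7249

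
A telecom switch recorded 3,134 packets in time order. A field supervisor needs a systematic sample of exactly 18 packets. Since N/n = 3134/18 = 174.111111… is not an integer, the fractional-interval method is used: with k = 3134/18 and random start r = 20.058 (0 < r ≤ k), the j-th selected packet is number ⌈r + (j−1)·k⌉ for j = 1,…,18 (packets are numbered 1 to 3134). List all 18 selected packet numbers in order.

21, 195, 369, 543, 717, 891, 1065, 1239, 1413, 1588, 1762, 1936, 2110, 2284, 2458, 2632, 2806, 2980

j=1: r + 0k = 20.058 → ⌈·⌉ = 21
j=2: r + 1k = 194.169111… → ⌈·⌉ = 195
j=3: r + 2k = 368.280222… → ⌈·⌉ = 369
j=4: r + 3k = 542.391333… → ⌈·⌉ = 543
j=5: r + 4k = 716.502444… → ⌈·⌉ = 717
j=6: r + 5k = 890.613555… → ⌈·⌉ = 891
j=7: r + 6k = 1064.724666… → ⌈·⌉ = 1065
j=8: r + 7k = 1238.835777… → ⌈·⌉ = 1239
j=9: r + 8k = 1412.946888… → ⌈·⌉ = 1413
j=10: r + 9k = 1587.058 → ⌈·⌉ = 1588
j=11: r + 10k = 1761.169111… → ⌈·⌉ = 1762
j=12: r + 11k = 1935.280222… → ⌈·⌉ = 1936
j=13: r + 12k = 2109.391333… → ⌈·⌉ = 2110
j=14: r + 13k = 2283.502444… → ⌈·⌉ = 2284
j=15: r + 14k = 2457.613555… → ⌈·⌉ = 2458
j=16: r + 15k = 2631.724666… → ⌈·⌉ = 2632
j=17: r + 16k = 2805.835777… → ⌈·⌉ = 2806
j=18: r + 17k = 2979.946888… → ⌈·⌉ = 2980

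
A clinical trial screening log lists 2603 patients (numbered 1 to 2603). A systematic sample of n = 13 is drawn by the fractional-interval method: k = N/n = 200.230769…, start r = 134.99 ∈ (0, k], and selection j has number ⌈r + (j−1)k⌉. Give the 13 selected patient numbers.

135, 336, 536, 736, 936, 1137, 1337, 1537, 1737, 1938, 2138, 2338, 2538

j=1: r + 0k = 134.99 → ⌈·⌉ = 135
j=2: r + 1k = 335.220769… → ⌈·⌉ = 336
j=3: r + 2k = 535.451538… → ⌈·⌉ = 536
j=4: r + 3k = 735.682307… → ⌈·⌉ = 736
j=5: r + 4k = 935.913076… → ⌈·⌉ = 936
j=6: r + 5k = 1136.143846… → ⌈·⌉ = 1137
j=7: r + 6k = 1336.374615… → ⌈·⌉ = 1337
j=8: r + 7k = 1536.605384… → ⌈·⌉ = 1537
j=9: r + 8k = 1736.836153… → ⌈·⌉ = 1737
j=10: r + 9k = 1937.066923… → ⌈·⌉ = 1938
j=11: r + 10k = 2137.297692… → ⌈·⌉ = 2138
j=12: r + 11k = 2337.528461… → ⌈·⌉ = 2338
j=13: r + 12k = 2537.759230… → ⌈·⌉ = 2538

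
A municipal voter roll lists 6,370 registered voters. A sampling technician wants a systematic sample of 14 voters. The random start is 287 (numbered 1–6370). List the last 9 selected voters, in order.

2562, 3017, 3472, 3927, 4382, 4837, 5292, 5747, 6202

k = N/n = 6370/14 = 455
6th selection = 287 + 5×455 = 2562
7th: 2562 + 455 = 3017
8th: 3017 + 455 = 3472
9th: 3472 + 455 = 3927
10th: 3927 + 455 = 4382
11th: 4382 + 455 = 4837
12th: 4837 + 455 = 5292
13th: 5292 + 455 = 5747
14th: 5747 + 455 = 6202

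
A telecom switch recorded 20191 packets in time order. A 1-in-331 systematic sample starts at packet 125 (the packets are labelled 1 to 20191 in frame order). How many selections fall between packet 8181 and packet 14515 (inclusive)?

k = 331
First selection ≥ 8181: 125 + ⌈(8181−125)/331⌉·331 = 125 + 25×331 = 8400
Last selection ≤ 14515: 125 + ⌊(14515−125)/331⌋·331 = 125 + 43×331 = 14358
Count = 43 − 25 + 1 = 19

19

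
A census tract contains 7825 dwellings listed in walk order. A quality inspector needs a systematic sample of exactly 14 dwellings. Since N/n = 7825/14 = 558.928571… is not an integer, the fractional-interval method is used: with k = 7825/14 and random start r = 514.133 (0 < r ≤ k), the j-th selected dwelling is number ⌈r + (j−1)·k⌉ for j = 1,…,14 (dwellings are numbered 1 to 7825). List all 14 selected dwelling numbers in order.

515, 1074, 1632, 2191, 2750, 3309, 3868, 4427, 4986, 5545, 6104, 6663, 7222, 7781

j=1: r + 0k = 514.133 → ⌈·⌉ = 515
j=2: r + 1k = 1073.061571… → ⌈·⌉ = 1074
j=3: r + 2k = 1631.990142… → ⌈·⌉ = 1632
j=4: r + 3k = 2190.918714… → ⌈·⌉ = 2191
j=5: r + 4k = 2749.847285… → ⌈·⌉ = 2750
j=6: r + 5k = 3308.775857… → ⌈·⌉ = 3309
j=7: r + 6k = 3867.704428… → ⌈·⌉ = 3868
j=8: r + 7k = 4426.633 → ⌈·⌉ = 4427
j=9: r + 8k = 4985.561571… → ⌈·⌉ = 4986
j=10: r + 9k = 5544.490142… → ⌈·⌉ = 5545
j=11: r + 10k = 6103.418714… → ⌈·⌉ = 6104
j=12: r + 11k = 6662.347285… → ⌈·⌉ = 6663
j=13: r + 12k = 7221.275857… → ⌈·⌉ = 7222
j=14: r + 13k = 7780.204428… → ⌈·⌉ = 7781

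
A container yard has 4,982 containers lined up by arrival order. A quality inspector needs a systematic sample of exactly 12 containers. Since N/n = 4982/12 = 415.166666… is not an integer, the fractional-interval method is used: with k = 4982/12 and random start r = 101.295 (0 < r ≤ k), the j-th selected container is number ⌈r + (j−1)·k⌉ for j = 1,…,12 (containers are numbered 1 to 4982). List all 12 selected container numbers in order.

102, 517, 932, 1347, 1762, 2178, 2593, 3008, 3423, 3838, 4253, 4669

j=1: r + 0k = 101.295 → ⌈·⌉ = 102
j=2: r + 1k = 516.461666… → ⌈·⌉ = 517
j=3: r + 2k = 931.628333… → ⌈·⌉ = 932
j=4: r + 3k = 1346.795 → ⌈·⌉ = 1347
j=5: r + 4k = 1761.961666… → ⌈·⌉ = 1762
j=6: r + 5k = 2177.128333… → ⌈·⌉ = 2178
j=7: r + 6k = 2592.295 → ⌈·⌉ = 2593
j=8: r + 7k = 3007.461666… → ⌈·⌉ = 3008
j=9: r + 8k = 3422.628333… → ⌈·⌉ = 3423
j=10: r + 9k = 3837.795 → ⌈·⌉ = 3838
j=11: r + 10k = 4252.961666… → ⌈·⌉ = 4253
j=12: r + 11k = 4668.128333… → ⌈·⌉ = 4669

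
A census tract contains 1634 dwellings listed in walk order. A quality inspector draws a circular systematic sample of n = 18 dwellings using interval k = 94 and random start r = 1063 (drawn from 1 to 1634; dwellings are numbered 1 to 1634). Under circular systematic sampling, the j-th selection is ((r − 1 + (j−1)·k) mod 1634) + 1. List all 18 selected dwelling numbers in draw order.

Selection 1: 1063
Selection 2: 1063 + 94 = 1157
Selection 3: 1157 + 94 = 1251
Selection 4: 1251 + 94 = 1345
Selection 5: 1345 + 94 = 1439
Selection 6: 1439 + 94 = 1533
Selection 7: 1533 + 94 = 1627
Selection 8: 1627 + 94 = 1721 → 1721 − 1634 = 87
Selection 9: 87 + 94 = 181
Selection 10: 181 + 94 = 275
Selection 11: 275 + 94 = 369
Selection 12: 369 + 94 = 463
Selection 13: 463 + 94 = 557
Selection 14: 557 + 94 = 651
Selection 15: 651 + 94 = 745
Selection 16: 745 + 94 = 839
Selection 17: 839 + 94 = 933
Selection 18: 933 + 94 = 1027

1063, 1157, 1251, 1345, 1439, 1533, 1627, 87, 181, 275, 369, 463, 557, 651, 745, 839, 933, 1027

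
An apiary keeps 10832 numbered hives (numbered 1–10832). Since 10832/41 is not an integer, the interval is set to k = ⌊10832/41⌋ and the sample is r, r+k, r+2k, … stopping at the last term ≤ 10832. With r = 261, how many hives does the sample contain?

41

k = ⌊10832/41⌋ = 264
Achieved size = ⌊(10832 − 261)/264⌋ + 1 = ⌊10571/264⌋ + 1 = 40 + 1 = 41
(last selection: 261 + 40×264 = 10821 ≤ 10832; next would be 11085 > 10832)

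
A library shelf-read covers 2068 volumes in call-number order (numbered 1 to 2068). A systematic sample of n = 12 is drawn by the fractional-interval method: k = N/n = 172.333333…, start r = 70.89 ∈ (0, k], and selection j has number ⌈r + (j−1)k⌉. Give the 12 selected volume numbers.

71, 244, 416, 588, 761, 933, 1105, 1278, 1450, 1622, 1795, 1967

j=1: r + 0k = 70.89 → ⌈·⌉ = 71
j=2: r + 1k = 243.223333… → ⌈·⌉ = 244
j=3: r + 2k = 415.556666… → ⌈·⌉ = 416
j=4: r + 3k = 587.89 → ⌈·⌉ = 588
j=5: r + 4k = 760.223333… → ⌈·⌉ = 761
j=6: r + 5k = 932.556666… → ⌈·⌉ = 933
j=7: r + 6k = 1104.89 → ⌈·⌉ = 1105
j=8: r + 7k = 1277.223333… → ⌈·⌉ = 1278
j=9: r + 8k = 1449.556666… → ⌈·⌉ = 1450
j=10: r + 9k = 1621.89 → ⌈·⌉ = 1622
j=11: r + 10k = 1794.223333… → ⌈·⌉ = 1795
j=12: r + 11k = 1966.556666… → ⌈·⌉ = 1967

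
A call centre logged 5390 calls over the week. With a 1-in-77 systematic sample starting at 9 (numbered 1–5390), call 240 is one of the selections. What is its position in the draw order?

4

k = 77
position = (240 − 9)/77 + 1 = 231/77 + 1 = 3 + 1 = 4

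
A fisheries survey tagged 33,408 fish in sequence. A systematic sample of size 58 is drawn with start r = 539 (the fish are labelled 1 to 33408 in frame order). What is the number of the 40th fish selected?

k = 33408/58 = 576
40th selection = r + (40−1)·k = 539 + 39×576 = 539 + 22464 = 23003

23003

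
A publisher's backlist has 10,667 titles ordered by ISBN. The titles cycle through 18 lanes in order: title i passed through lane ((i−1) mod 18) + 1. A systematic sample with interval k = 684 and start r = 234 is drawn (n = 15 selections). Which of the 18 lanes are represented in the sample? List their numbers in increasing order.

18

Consecutive selections differ by k = 684, so their lane numbers differ by 684 mod 18 = 0.
gcd(684, 18) = 18, so the sample visits 18/18 = 1 distinct residues mod 18.
Start 234 is lane 18; the lanes hit are 18.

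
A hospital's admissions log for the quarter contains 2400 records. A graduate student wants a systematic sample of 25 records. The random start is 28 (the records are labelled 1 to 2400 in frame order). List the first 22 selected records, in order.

28, 124, 220, 316, 412, 508, 604, 700, 796, 892, 988, 1084, 1180, 1276, 1372, 1468, 1564, 1660, 1756, 1852, 1948, 2044

k = N/n = 2400/25 = 96
record 1: 28
record 2: 28 + 96 = 124
record 3: 124 + 96 = 220
record 4: 220 + 96 = 316
record 5: 316 + 96 = 412
record 6: 412 + 96 = 508
record 7: 508 + 96 = 604
record 8: 604 + 96 = 700
record 9: 700 + 96 = 796
record 10: 796 + 96 = 892
record 11: 892 + 96 = 988
record 12: 988 + 96 = 1084
record 13: 1084 + 96 = 1180
record 14: 1180 + 96 = 1276
record 15: 1276 + 96 = 1372
record 16: 1372 + 96 = 1468
record 17: 1468 + 96 = 1564
record 18: 1564 + 96 = 1660
record 19: 1660 + 96 = 1756
record 20: 1756 + 96 = 1852
record 21: 1852 + 96 = 1948
record 22: 1948 + 96 = 2044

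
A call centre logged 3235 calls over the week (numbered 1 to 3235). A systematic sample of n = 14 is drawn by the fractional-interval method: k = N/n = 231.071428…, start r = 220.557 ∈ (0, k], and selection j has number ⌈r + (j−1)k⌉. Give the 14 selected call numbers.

j=1: r + 0k = 220.557 → ⌈·⌉ = 221
j=2: r + 1k = 451.628428… → ⌈·⌉ = 452
j=3: r + 2k = 682.699857… → ⌈·⌉ = 683
j=4: r + 3k = 913.771285… → ⌈·⌉ = 914
j=5: r + 4k = 1144.842714… → ⌈·⌉ = 1145
j=6: r + 5k = 1375.914142… → ⌈·⌉ = 1376
j=7: r + 6k = 1606.985571… → ⌈·⌉ = 1607
j=8: r + 7k = 1838.057 → ⌈·⌉ = 1839
j=9: r + 8k = 2069.128428… → ⌈·⌉ = 2070
j=10: r + 9k = 2300.199857… → ⌈·⌉ = 2301
j=11: r + 10k = 2531.271285… → ⌈·⌉ = 2532
j=12: r + 11k = 2762.342714… → ⌈·⌉ = 2763
j=13: r + 12k = 2993.414142… → ⌈·⌉ = 2994
j=14: r + 13k = 3224.485571… → ⌈·⌉ = 3225

221, 452, 683, 914, 1145, 1376, 1607, 1839, 2070, 2301, 2532, 2763, 2994, 3225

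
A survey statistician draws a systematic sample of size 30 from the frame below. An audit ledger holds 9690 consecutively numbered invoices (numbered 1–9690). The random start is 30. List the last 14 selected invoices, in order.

5198, 5521, 5844, 6167, 6490, 6813, 7136, 7459, 7782, 8105, 8428, 8751, 9074, 9397

k = N/n = 9690/30 = 323
17th selection = 30 + 16×323 = 5198
18th: 5198 + 323 = 5521
19th: 5521 + 323 = 5844
20th: 5844 + 323 = 6167
21st: 6167 + 323 = 6490
22nd: 6490 + 323 = 6813
23rd: 6813 + 323 = 7136
24th: 7136 + 323 = 7459
25th: 7459 + 323 = 7782
26th: 7782 + 323 = 8105
27th: 8105 + 323 = 8428
28th: 8428 + 323 = 8751
29th: 8751 + 323 = 9074
30th: 9074 + 323 = 9397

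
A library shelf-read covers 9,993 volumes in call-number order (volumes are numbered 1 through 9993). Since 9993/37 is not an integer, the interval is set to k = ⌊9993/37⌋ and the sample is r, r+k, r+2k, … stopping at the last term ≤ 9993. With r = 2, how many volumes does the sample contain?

38

k = ⌊9993/37⌋ = 270
Achieved size = ⌊(9993 − 2)/270⌋ + 1 = ⌊9991/270⌋ + 1 = 37 + 1 = 38
(last selection: 2 + 37×270 = 9992 ≤ 9993; next would be 10262 > 9993)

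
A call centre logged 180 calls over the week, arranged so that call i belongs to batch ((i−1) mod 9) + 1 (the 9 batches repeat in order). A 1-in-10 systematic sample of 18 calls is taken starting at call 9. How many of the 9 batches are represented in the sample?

9

Consecutive selections differ by k = 10, so their batch numbers differ by 10 mod 9 = 1.
gcd(10, 9) = 1, so the sample visits 9/1 = 9 distinct residues mod 9.
Start 9 is batch 9; the batches hit are 1, 2, 3, 4, 5, 6, 7, 8, 9.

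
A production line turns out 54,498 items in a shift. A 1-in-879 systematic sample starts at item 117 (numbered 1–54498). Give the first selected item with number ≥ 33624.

34398

k = 879
Steps past start: ⌈(33624 − 117)/879⌉ = ⌈33507/879⌉ = 39
Selected item: 117 + 39×879 = 34398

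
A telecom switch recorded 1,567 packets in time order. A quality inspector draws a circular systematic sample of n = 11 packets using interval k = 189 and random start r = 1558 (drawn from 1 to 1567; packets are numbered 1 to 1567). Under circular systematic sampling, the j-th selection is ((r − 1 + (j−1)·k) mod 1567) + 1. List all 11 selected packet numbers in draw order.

Selection 1: 1558
Selection 2: 1558 + 189 = 1747 → 1747 − 1567 = 180
Selection 3: 180 + 189 = 369
Selection 4: 369 + 189 = 558
Selection 5: 558 + 189 = 747
Selection 6: 747 + 189 = 936
Selection 7: 936 + 189 = 1125
Selection 8: 1125 + 189 = 1314
Selection 9: 1314 + 189 = 1503
Selection 10: 1503 + 189 = 1692 → 1692 − 1567 = 125
Selection 11: 125 + 189 = 314

1558, 180, 369, 558, 747, 936, 1125, 1314, 1503, 125, 314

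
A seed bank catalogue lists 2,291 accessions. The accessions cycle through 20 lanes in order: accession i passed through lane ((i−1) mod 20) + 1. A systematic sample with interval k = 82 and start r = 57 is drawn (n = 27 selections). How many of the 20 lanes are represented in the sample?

Consecutive selections differ by k = 82, so their lane numbers differ by 82 mod 20 = 2.
gcd(82, 20) = 2, so the sample visits 20/2 = 10 distinct residues mod 20.
Start 57 is lane 17; the lanes hit are 1, 3, 5, 7, 9, 11, 13, 15, 17, 19.

10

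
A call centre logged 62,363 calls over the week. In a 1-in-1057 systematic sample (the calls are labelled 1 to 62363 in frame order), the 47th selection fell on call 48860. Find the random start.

238

k = 1057
r = 48860 − (47−1)×1057 = 48860 − 48622 = 238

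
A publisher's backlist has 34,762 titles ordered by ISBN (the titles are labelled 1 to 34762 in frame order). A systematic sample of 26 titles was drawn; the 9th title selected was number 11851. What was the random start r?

k = 34762/26 = 1337
r = 11851 − (9−1)×1337 = 11851 − 10696 = 1155

1155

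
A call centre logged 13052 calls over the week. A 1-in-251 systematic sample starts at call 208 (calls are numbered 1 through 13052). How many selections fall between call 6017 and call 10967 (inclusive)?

k = 251
First selection ≥ 6017: 208 + ⌈(6017−208)/251⌉·251 = 208 + 24×251 = 6232
Last selection ≤ 10967: 208 + ⌊(10967−208)/251⌋·251 = 208 + 42×251 = 10750
Count = 42 − 24 + 1 = 19

19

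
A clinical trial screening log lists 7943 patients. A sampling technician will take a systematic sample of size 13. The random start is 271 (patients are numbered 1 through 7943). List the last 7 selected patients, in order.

3937, 4548, 5159, 5770, 6381, 6992, 7603

k = N/n = 7943/13 = 611
7th selection = 271 + 6×611 = 3937
8th: 3937 + 611 = 4548
9th: 4548 + 611 = 5159
10th: 5159 + 611 = 5770
11th: 5770 + 611 = 6381
12th: 6381 + 611 = 6992
13th: 6992 + 611 = 7603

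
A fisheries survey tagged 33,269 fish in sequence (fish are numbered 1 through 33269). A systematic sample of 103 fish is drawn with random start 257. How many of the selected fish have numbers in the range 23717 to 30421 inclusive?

21

k = 33269/103 = 323
First selection ≥ 23717: 257 + ⌈(23717−257)/323⌉·323 = 257 + 73×323 = 23836
Last selection ≤ 30421: 257 + ⌊(30421−257)/323⌋·323 = 257 + 93×323 = 30296
Count = 93 − 73 + 1 = 21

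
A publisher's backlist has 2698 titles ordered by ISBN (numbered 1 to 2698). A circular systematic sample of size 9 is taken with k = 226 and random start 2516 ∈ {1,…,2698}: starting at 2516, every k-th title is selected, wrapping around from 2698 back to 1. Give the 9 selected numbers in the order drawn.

2516, 44, 270, 496, 722, 948, 1174, 1400, 1626

Selection 1: 2516
Selection 2: 2516 + 226 = 2742 → 2742 − 2698 = 44
Selection 3: 44 + 226 = 270
Selection 4: 270 + 226 = 496
Selection 5: 496 + 226 = 722
Selection 6: 722 + 226 = 948
Selection 7: 948 + 226 = 1174
Selection 8: 1174 + 226 = 1400
Selection 9: 1400 + 226 = 1626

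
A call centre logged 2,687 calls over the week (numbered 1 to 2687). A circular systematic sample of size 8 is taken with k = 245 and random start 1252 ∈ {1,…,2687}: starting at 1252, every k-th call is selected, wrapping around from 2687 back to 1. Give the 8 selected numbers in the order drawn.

1252, 1497, 1742, 1987, 2232, 2477, 35, 280

Selection 1: 1252
Selection 2: 1252 + 245 = 1497
Selection 3: 1497 + 245 = 1742
Selection 4: 1742 + 245 = 1987
Selection 5: 1987 + 245 = 2232
Selection 6: 2232 + 245 = 2477
Selection 7: 2477 + 245 = 2722 → 2722 − 2687 = 35
Selection 8: 35 + 245 = 280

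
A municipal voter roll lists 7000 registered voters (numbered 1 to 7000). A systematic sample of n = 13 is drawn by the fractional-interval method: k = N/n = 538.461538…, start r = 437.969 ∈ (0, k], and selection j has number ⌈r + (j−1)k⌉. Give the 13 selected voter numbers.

j=1: r + 0k = 437.969 → ⌈·⌉ = 438
j=2: r + 1k = 976.430538… → ⌈·⌉ = 977
j=3: r + 2k = 1514.892076… → ⌈·⌉ = 1515
j=4: r + 3k = 2053.353615… → ⌈·⌉ = 2054
j=5: r + 4k = 2591.815153… → ⌈·⌉ = 2592
j=6: r + 5k = 3130.276692… → ⌈·⌉ = 3131
j=7: r + 6k = 3668.738230… → ⌈·⌉ = 3669
j=8: r + 7k = 4207.199769… → ⌈·⌉ = 4208
j=9: r + 8k = 4745.661307… → ⌈·⌉ = 4746
j=10: r + 9k = 5284.122846… → ⌈·⌉ = 5285
j=11: r + 10k = 5822.584384… → ⌈·⌉ = 5823
j=12: r + 11k = 6361.045923… → ⌈·⌉ = 6362
j=13: r + 12k = 6899.507461… → ⌈·⌉ = 6900

438, 977, 1515, 2054, 2592, 3131, 3669, 4208, 4746, 5285, 5823, 6362, 6900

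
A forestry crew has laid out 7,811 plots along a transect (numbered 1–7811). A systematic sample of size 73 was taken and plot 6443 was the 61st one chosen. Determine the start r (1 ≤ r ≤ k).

k = 7811/73 = 107
r = 6443 − (61−1)×107 = 6443 − 6420 = 23

23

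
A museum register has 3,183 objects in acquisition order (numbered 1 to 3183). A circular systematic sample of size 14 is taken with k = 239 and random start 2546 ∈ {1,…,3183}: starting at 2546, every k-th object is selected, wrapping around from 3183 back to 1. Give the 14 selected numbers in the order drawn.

Selection 1: 2546
Selection 2: 2546 + 239 = 2785
Selection 3: 2785 + 239 = 3024
Selection 4: 3024 + 239 = 3263 → 3263 − 3183 = 80
Selection 5: 80 + 239 = 319
Selection 6: 319 + 239 = 558
Selection 7: 558 + 239 = 797
Selection 8: 797 + 239 = 1036
Selection 9: 1036 + 239 = 1275
Selection 10: 1275 + 239 = 1514
Selection 11: 1514 + 239 = 1753
Selection 12: 1753 + 239 = 1992
Selection 13: 1992 + 239 = 2231
Selection 14: 2231 + 239 = 2470

2546, 2785, 3024, 80, 319, 558, 797, 1036, 1275, 1514, 1753, 1992, 2231, 2470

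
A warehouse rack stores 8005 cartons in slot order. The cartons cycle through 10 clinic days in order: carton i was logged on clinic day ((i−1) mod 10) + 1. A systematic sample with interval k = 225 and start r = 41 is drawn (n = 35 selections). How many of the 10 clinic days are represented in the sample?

Consecutive selections differ by k = 225, so their clinic day numbers differ by 225 mod 10 = 5.
gcd(225, 10) = 5, so the sample visits 10/5 = 2 distinct residues mod 10.
Start 41 is clinic day 1; the clinic days hit are 1, 6.

2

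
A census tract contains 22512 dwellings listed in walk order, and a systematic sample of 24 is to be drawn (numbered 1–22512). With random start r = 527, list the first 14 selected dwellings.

527, 1465, 2403, 3341, 4279, 5217, 6155, 7093, 8031, 8969, 9907, 10845, 11783, 12721

k = N/n = 22512/24 = 938
dwelling 1: 527
dwelling 2: 527 + 938 = 1465
dwelling 3: 1465 + 938 = 2403
dwelling 4: 2403 + 938 = 3341
dwelling 5: 3341 + 938 = 4279
dwelling 6: 4279 + 938 = 5217
dwelling 7: 5217 + 938 = 6155
dwelling 8: 6155 + 938 = 7093
dwelling 9: 7093 + 938 = 8031
dwelling 10: 8031 + 938 = 8969
dwelling 11: 8969 + 938 = 9907
dwelling 12: 9907 + 938 = 10845
dwelling 13: 10845 + 938 = 11783
dwelling 14: 11783 + 938 = 12721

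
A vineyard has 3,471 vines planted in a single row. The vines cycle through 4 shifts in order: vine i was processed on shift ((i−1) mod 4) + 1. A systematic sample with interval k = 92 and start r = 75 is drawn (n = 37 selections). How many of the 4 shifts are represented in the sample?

Consecutive selections differ by k = 92, so their shift numbers differ by 92 mod 4 = 0.
gcd(92, 4) = 4, so the sample visits 4/4 = 1 distinct residues mod 4.
Start 75 is shift 3; the shifts hit are 3.

1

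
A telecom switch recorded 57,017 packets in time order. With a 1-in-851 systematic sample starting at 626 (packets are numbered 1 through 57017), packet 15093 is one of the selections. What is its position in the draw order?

18

k = 851
position = (15093 − 626)/851 + 1 = 14467/851 + 1 = 17 + 1 = 18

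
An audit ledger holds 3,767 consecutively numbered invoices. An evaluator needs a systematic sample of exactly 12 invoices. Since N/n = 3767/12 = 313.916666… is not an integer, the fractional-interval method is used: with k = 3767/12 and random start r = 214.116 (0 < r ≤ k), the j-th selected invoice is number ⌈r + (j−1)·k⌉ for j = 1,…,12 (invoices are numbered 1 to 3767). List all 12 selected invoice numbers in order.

j=1: r + 0k = 214.116 → ⌈·⌉ = 215
j=2: r + 1k = 528.032666… → ⌈·⌉ = 529
j=3: r + 2k = 841.949333… → ⌈·⌉ = 842
j=4: r + 3k = 1155.866 → ⌈·⌉ = 1156
j=5: r + 4k = 1469.782666… → ⌈·⌉ = 1470
j=6: r + 5k = 1783.699333… → ⌈·⌉ = 1784
j=7: r + 6k = 2097.616 → ⌈·⌉ = 2098
j=8: r + 7k = 2411.532666… → ⌈·⌉ = 2412
j=9: r + 8k = 2725.449333… → ⌈·⌉ = 2726
j=10: r + 9k = 3039.366 → ⌈·⌉ = 3040
j=11: r + 10k = 3353.282666… → ⌈·⌉ = 3354
j=12: r + 11k = 3667.199333… → ⌈·⌉ = 3668

215, 529, 842, 1156, 1470, 1784, 2098, 2412, 2726, 3040, 3354, 3668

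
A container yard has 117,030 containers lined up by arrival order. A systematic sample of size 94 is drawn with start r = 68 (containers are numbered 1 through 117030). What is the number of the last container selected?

115853

k = 117030/94 = 1245
94th selection = r + (94−1)·k = 68 + 93×1245 = 68 + 115785 = 115853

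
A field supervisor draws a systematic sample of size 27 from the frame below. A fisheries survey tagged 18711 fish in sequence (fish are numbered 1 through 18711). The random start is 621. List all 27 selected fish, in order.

k = N/n = 18711/27 = 693
fish 1: 621
fish 2: 621 + 693 = 1314
fish 3: 1314 + 693 = 2007
fish 4: 2007 + 693 = 2700
fish 5: 2700 + 693 = 3393
fish 6: 3393 + 693 = 4086
fish 7: 4086 + 693 = 4779
fish 8: 4779 + 693 = 5472
fish 9: 5472 + 693 = 6165
fish 10: 6165 + 693 = 6858
fish 11: 6858 + 693 = 7551
fish 12: 7551 + 693 = 8244
fish 13: 8244 + 693 = 8937
fish 14: 8937 + 693 = 9630
fish 15: 9630 + 693 = 10323
fish 16: 10323 + 693 = 11016
fish 17: 11016 + 693 = 11709
fish 18: 11709 + 693 = 12402
fish 19: 12402 + 693 = 13095
fish 20: 13095 + 693 = 13788
fish 21: 13788 + 693 = 14481
fish 22: 14481 + 693 = 15174
fish 23: 15174 + 693 = 15867
fish 24: 15867 + 693 = 16560
fish 25: 16560 + 693 = 17253
fish 26: 17253 + 693 = 17946
fish 27: 17946 + 693 = 18639

621, 1314, 2007, 2700, 3393, 4086, 4779, 5472, 6165, 6858, 7551, 8244, 8937, 9630, 10323, 11016, 11709, 12402, 13095, 13788, 14481, 15174, 15867, 16560, 17253, 17946, 18639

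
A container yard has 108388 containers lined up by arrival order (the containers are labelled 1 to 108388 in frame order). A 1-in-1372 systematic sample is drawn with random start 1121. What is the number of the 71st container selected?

97161

k = 1372
71st selection = r + (71−1)·k = 1121 + 70×1372 = 1121 + 96040 = 97161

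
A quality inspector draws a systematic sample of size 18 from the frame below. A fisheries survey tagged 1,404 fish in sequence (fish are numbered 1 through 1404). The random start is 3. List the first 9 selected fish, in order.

3, 81, 159, 237, 315, 393, 471, 549, 627

k = N/n = 1404/18 = 78
fish 1: 3
fish 2: 3 + 78 = 81
fish 3: 81 + 78 = 159
fish 4: 159 + 78 = 237
fish 5: 237 + 78 = 315
fish 6: 315 + 78 = 393
fish 7: 393 + 78 = 471
fish 8: 471 + 78 = 549
fish 9: 549 + 78 = 627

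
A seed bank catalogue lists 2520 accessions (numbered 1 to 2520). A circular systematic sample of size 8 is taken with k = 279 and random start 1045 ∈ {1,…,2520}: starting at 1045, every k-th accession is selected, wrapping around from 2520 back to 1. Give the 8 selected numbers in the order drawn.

Selection 1: 1045
Selection 2: 1045 + 279 = 1324
Selection 3: 1324 + 279 = 1603
Selection 4: 1603 + 279 = 1882
Selection 5: 1882 + 279 = 2161
Selection 6: 2161 + 279 = 2440
Selection 7: 2440 + 279 = 2719 → 2719 − 2520 = 199
Selection 8: 199 + 279 = 478

1045, 1324, 1603, 1882, 2161, 2440, 199, 478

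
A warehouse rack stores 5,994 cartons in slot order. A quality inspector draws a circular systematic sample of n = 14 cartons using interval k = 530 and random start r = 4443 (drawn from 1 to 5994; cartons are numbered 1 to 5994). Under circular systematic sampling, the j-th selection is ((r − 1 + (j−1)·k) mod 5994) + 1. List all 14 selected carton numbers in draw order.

4443, 4973, 5503, 39, 569, 1099, 1629, 2159, 2689, 3219, 3749, 4279, 4809, 5339

Selection 1: 4443
Selection 2: 4443 + 530 = 4973
Selection 3: 4973 + 530 = 5503
Selection 4: 5503 + 530 = 6033 → 6033 − 5994 = 39
Selection 5: 39 + 530 = 569
Selection 6: 569 + 530 = 1099
Selection 7: 1099 + 530 = 1629
Selection 8: 1629 + 530 = 2159
Selection 9: 2159 + 530 = 2689
Selection 10: 2689 + 530 = 3219
Selection 11: 3219 + 530 = 3749
Selection 12: 3749 + 530 = 4279
Selection 13: 4279 + 530 = 4809
Selection 14: 4809 + 530 = 5339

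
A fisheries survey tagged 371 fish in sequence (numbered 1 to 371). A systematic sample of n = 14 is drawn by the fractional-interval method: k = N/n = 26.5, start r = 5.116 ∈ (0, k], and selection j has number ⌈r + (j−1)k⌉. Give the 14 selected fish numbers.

j=1: r + 0k = 5.116 → ⌈·⌉ = 6
j=2: r + 1k = 31.616 → ⌈·⌉ = 32
j=3: r + 2k = 58.116 → ⌈·⌉ = 59
j=4: r + 3k = 84.616 → ⌈·⌉ = 85
j=5: r + 4k = 111.116 → ⌈·⌉ = 112
j=6: r + 5k = 137.616 → ⌈·⌉ = 138
j=7: r + 6k = 164.116 → ⌈·⌉ = 165
j=8: r + 7k = 190.616 → ⌈·⌉ = 191
j=9: r + 8k = 217.116 → ⌈·⌉ = 218
j=10: r + 9k = 243.616 → ⌈·⌉ = 244
j=11: r + 10k = 270.116 → ⌈·⌉ = 271
j=12: r + 11k = 296.616 → ⌈·⌉ = 297
j=13: r + 12k = 323.116 → ⌈·⌉ = 324
j=14: r + 13k = 349.616 → ⌈·⌉ = 350

6, 32, 59, 85, 112, 138, 165, 191, 218, 244, 271, 297, 324, 350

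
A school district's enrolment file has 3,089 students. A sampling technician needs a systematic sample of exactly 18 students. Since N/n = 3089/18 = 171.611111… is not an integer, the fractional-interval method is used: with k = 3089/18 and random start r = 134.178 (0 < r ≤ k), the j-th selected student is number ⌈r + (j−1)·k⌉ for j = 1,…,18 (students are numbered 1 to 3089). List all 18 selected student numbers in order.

j=1: r + 0k = 134.178 → ⌈·⌉ = 135
j=2: r + 1k = 305.789111… → ⌈·⌉ = 306
j=3: r + 2k = 477.400222… → ⌈·⌉ = 478
j=4: r + 3k = 649.011333… → ⌈·⌉ = 650
j=5: r + 4k = 820.622444… → ⌈·⌉ = 821
j=6: r + 5k = 992.233555… → ⌈·⌉ = 993
j=7: r + 6k = 1163.844666… → ⌈·⌉ = 1164
j=8: r + 7k = 1335.455777… → ⌈·⌉ = 1336
j=9: r + 8k = 1507.066888… → ⌈·⌉ = 1508
j=10: r + 9k = 1678.678 → ⌈·⌉ = 1679
j=11: r + 10k = 1850.289111… → ⌈·⌉ = 1851
j=12: r + 11k = 2021.900222… → ⌈·⌉ = 2022
j=13: r + 12k = 2193.511333… → ⌈·⌉ = 2194
j=14: r + 13k = 2365.122444… → ⌈·⌉ = 2366
j=15: r + 14k = 2536.733555… → ⌈·⌉ = 2537
j=16: r + 15k = 2708.344666… → ⌈·⌉ = 2709
j=17: r + 16k = 2879.955777… → ⌈·⌉ = 2880
j=18: r + 17k = 3051.566888… → ⌈·⌉ = 3052

135, 306, 478, 650, 821, 993, 1164, 1336, 1508, 1679, 1851, 2022, 2194, 2366, 2537, 2709, 2880, 3052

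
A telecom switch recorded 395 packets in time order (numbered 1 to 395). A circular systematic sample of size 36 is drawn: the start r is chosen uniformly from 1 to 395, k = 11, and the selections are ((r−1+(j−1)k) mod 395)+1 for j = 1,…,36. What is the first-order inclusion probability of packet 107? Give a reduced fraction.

36/395

For each position j, as r ranges over 1…395 the j-th selection hits every packet exactly once, so packet 107 is selected for exactly 36 of the 395 starts.
Inclusion probability = 36/395.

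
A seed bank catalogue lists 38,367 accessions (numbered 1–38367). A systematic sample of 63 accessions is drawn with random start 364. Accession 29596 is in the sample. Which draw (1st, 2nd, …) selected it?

k = 38367/63 = 609
position = (29596 − 364)/609 + 1 = 29232/609 + 1 = 48 + 1 = 49

49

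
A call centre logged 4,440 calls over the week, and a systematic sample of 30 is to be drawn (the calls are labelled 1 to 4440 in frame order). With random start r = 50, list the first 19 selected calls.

k = N/n = 4440/30 = 148
call 1: 50
call 2: 50 + 148 = 198
call 3: 198 + 148 = 346
call 4: 346 + 148 = 494
call 5: 494 + 148 = 642
call 6: 642 + 148 = 790
call 7: 790 + 148 = 938
call 8: 938 + 148 = 1086
call 9: 1086 + 148 = 1234
call 10: 1234 + 148 = 1382
call 11: 1382 + 148 = 1530
call 12: 1530 + 148 = 1678
call 13: 1678 + 148 = 1826
call 14: 1826 + 148 = 1974
call 15: 1974 + 148 = 2122
call 16: 2122 + 148 = 2270
call 17: 2270 + 148 = 2418
call 18: 2418 + 148 = 2566
call 19: 2566 + 148 = 2714

50, 198, 346, 494, 642, 790, 938, 1086, 1234, 1382, 1530, 1678, 1826, 1974, 2122, 2270, 2418, 2566, 2714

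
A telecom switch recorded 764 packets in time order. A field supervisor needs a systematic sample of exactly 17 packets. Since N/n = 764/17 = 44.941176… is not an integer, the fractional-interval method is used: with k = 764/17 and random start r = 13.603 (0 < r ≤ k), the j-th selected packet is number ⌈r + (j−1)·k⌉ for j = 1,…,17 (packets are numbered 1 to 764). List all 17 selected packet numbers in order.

j=1: r + 0k = 13.603 → ⌈·⌉ = 14
j=2: r + 1k = 58.544176… → ⌈·⌉ = 59
j=3: r + 2k = 103.485352… → ⌈·⌉ = 104
j=4: r + 3k = 148.426529… → ⌈·⌉ = 149
j=5: r + 4k = 193.367705… → ⌈·⌉ = 194
j=6: r + 5k = 238.308882… → ⌈·⌉ = 239
j=7: r + 6k = 283.250058… → ⌈·⌉ = 284
j=8: r + 7k = 328.191235… → ⌈·⌉ = 329
j=9: r + 8k = 373.132411… → ⌈·⌉ = 374
j=10: r + 9k = 418.073588… → ⌈·⌉ = 419
j=11: r + 10k = 463.014764… → ⌈·⌉ = 464
j=12: r + 11k = 507.955941… → ⌈·⌉ = 508
j=13: r + 12k = 552.897117… → ⌈·⌉ = 553
j=14: r + 13k = 597.838294… → ⌈·⌉ = 598
j=15: r + 14k = 642.779470… → ⌈·⌉ = 643
j=16: r + 15k = 687.720647… → ⌈·⌉ = 688
j=17: r + 16k = 732.661823… → ⌈·⌉ = 733

14, 59, 104, 149, 194, 239, 284, 329, 374, 419, 464, 508, 553, 598, 643, 688, 733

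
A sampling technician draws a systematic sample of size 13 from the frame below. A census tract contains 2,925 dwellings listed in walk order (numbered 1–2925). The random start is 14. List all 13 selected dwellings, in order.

14, 239, 464, 689, 914, 1139, 1364, 1589, 1814, 2039, 2264, 2489, 2714

k = N/n = 2925/13 = 225
dwelling 1: 14
dwelling 2: 14 + 225 = 239
dwelling 3: 239 + 225 = 464
dwelling 4: 464 + 225 = 689
dwelling 5: 689 + 225 = 914
dwelling 6: 914 + 225 = 1139
dwelling 7: 1139 + 225 = 1364
dwelling 8: 1364 + 225 = 1589
dwelling 9: 1589 + 225 = 1814
dwelling 10: 1814 + 225 = 2039
dwelling 11: 2039 + 225 = 2264
dwelling 12: 2264 + 225 = 2489
dwelling 13: 2489 + 225 = 2714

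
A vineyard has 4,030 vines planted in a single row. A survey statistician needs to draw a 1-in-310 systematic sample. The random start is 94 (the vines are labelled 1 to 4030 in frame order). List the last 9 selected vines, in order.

1334, 1644, 1954, 2264, 2574, 2884, 3194, 3504, 3814

5th selection = 94 + 4×310 = 1334
6th: 1334 + 310 = 1644
7th: 1644 + 310 = 1954
8th: 1954 + 310 = 2264
9th: 2264 + 310 = 2574
10th: 2574 + 310 = 2884
11th: 2884 + 310 = 3194
12th: 3194 + 310 = 3504
13th: 3504 + 310 = 3814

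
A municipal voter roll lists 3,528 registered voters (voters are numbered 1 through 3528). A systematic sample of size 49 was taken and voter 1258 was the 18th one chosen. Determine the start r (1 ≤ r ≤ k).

34

k = 3528/49 = 72
r = 1258 − (18−1)×72 = 1258 − 1224 = 34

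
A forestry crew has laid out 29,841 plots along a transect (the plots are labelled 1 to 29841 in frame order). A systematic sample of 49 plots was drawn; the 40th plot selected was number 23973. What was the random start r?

222

k = 29841/49 = 609
r = 23973 − (40−1)×609 = 23973 − 23751 = 222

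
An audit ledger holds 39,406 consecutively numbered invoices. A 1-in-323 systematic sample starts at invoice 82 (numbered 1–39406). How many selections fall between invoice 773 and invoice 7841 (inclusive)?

k = 323
First selection ≥ 773: 82 + ⌈(773−82)/323⌉·323 = 82 + 3×323 = 1051
Last selection ≤ 7841: 82 + ⌊(7841−82)/323⌋·323 = 82 + 24×323 = 7834
Count = 24 − 3 + 1 = 22

22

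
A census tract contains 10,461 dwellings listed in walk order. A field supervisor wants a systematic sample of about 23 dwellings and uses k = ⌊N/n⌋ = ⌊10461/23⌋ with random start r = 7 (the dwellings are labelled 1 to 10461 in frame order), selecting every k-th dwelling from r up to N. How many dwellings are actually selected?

k = ⌊10461/23⌋ = 454
Achieved size = ⌊(10461 − 7)/454⌋ + 1 = ⌊10454/454⌋ + 1 = 23 + 1 = 24
(last selection: 7 + 23×454 = 10449 ≤ 10461; next would be 10903 > 10461)

24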